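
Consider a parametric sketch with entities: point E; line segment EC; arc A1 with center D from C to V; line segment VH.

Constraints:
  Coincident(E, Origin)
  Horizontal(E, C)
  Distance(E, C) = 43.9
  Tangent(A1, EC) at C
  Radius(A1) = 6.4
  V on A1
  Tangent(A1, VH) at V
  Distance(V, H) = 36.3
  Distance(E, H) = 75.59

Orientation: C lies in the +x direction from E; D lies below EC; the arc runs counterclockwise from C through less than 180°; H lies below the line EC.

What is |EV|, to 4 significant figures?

41.22

Checks: E.y = 0.00, C.y = 0.00 ✓; |DV| = 6.400 ✓; ∠(DV, VH) = 90.00° ✓; |VH| = 36.30 ✓; |EH| = 75.59 ✓.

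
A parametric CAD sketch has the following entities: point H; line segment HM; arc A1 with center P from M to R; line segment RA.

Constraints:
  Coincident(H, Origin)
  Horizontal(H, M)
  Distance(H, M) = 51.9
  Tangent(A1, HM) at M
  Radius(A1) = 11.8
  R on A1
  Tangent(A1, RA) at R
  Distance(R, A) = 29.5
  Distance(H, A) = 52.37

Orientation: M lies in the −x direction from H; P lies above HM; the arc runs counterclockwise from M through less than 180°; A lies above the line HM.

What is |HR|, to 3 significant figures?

41.4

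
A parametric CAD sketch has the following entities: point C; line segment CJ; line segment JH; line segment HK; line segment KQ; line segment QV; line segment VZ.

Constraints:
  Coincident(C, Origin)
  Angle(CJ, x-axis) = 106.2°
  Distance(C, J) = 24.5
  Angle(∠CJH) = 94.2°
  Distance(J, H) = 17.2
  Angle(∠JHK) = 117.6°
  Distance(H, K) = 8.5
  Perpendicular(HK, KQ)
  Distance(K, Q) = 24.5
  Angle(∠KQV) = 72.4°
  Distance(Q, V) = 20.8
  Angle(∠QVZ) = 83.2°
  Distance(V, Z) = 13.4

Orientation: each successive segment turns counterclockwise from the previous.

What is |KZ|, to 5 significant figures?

15.502

∠KQV = 72.4° gives QV at 92.000° from the x-axis; with |QV| = 20.8, V = (-3.0737, 25.963). ∠QVZ = 83.2° gives VZ at -171.20° from the x-axis; with |VZ| = 13.4, Z = (-16.316, 23.913). Then |KZ| = |Z − K| = 15.502.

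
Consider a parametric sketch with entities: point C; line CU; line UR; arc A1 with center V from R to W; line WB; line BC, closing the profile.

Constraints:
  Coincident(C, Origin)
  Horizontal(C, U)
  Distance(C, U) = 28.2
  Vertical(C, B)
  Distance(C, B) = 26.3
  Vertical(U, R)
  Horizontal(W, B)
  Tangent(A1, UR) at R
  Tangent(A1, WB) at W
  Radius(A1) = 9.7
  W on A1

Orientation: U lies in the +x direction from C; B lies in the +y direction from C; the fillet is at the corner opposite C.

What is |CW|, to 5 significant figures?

32.155

C is at the origin; CU is horizontal with |CU| = 28.2 and U on the +x side, so U = (28.200, 0.0000). C and B share the same x with |CB| = 26.3 and B on the +y side, so B = (0.0000, 26.300). The virtual corner opposite C is at (28.200, 26.300). Tangency of A1 to UR means the radius VR is perpendicular to UR and since A1 is tangent to WB there, VW ⟂ WB, with radius 9.7, so the center V sits 9.7 in from both sides at V = (18.500, 16.600). That places the tangent points at R = (28.200, 16.600) on UR and W = (18.500, 26.300) on WB. Then |CW| = |W − C| = 32.155.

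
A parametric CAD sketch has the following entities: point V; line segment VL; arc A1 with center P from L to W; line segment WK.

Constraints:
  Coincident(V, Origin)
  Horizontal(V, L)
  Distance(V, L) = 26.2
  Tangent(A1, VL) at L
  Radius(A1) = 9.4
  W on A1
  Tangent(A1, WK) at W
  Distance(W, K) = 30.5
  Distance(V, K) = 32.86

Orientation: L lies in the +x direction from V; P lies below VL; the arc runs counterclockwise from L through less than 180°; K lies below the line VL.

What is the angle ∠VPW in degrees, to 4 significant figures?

6.552°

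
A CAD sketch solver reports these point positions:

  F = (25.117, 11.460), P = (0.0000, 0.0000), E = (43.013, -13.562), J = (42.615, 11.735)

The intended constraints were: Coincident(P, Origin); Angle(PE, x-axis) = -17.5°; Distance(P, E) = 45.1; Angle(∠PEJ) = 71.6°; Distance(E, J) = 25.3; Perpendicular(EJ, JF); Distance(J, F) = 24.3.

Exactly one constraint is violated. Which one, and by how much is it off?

Distance(J, F) = 24.3 — off by 6.80.

P = (0.00, 0.00) ✓; PE at -17.50° ✓; |PE| = 45.10 ✓; ∠PEJ = 71.60° ✓; |EJ| = 25.30 ✓; ∠(EJ, JF) = 90.00° ✓; |JF| = 17.50 ✗.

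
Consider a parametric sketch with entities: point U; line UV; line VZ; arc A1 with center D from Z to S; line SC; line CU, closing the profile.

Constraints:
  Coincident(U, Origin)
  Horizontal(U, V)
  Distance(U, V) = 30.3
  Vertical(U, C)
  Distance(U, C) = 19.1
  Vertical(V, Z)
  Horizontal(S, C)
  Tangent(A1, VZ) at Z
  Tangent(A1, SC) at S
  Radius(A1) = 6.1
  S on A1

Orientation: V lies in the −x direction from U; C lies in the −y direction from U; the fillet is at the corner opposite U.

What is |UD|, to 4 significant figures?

27.47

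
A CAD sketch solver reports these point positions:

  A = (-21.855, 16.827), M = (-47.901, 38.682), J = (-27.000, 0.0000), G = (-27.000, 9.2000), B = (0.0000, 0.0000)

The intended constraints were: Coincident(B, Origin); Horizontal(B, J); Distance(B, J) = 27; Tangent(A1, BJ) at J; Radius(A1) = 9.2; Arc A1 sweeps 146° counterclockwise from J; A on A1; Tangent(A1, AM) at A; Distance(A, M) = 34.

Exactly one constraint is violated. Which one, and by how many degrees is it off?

Tangent(A1, AM) at A — off by 6.00°.

B = (0.00, 0.00) ✓; B.y = 0.00, J.y = 0.00 ✓; |BJ| = 27.00 ✓; ∠(GJ, JB) = 90.00° ✓; |GJ| = 9.200 ✓; bearing(G→A) − bearing(G→J) = 146.0° ✓; |GA| = 9.200 ✓; ∠(GA, AM) = 96.00° ✗; |AM| = 34.00 ✓.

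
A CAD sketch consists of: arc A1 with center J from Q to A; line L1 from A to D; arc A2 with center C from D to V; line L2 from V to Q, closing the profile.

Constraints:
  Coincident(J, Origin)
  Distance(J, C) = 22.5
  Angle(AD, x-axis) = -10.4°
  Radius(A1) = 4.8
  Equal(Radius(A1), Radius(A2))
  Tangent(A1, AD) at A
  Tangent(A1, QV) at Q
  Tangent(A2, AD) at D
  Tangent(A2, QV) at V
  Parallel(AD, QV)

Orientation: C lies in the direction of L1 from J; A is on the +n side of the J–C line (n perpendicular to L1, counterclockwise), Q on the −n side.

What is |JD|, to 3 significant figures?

23.0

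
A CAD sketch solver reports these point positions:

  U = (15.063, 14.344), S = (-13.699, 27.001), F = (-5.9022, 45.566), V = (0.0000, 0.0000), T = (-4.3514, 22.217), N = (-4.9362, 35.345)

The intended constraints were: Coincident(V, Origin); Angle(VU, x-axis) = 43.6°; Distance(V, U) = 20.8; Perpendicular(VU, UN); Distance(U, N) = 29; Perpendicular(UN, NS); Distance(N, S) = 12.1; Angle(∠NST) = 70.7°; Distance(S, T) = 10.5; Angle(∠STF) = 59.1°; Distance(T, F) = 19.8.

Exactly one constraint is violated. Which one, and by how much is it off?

Distance(T, F) = 19.8 — off by 3.60.

V = (0.00, 0.00) ✓; VU at 43.60° ✓; |VU| = 20.80 ✓; ∠(VU, UN) = 90.00° ✓; |UN| = 29.00 ✓; ∠(UN, NS) = 90.00° ✓; |NS| = 12.10 ✓; ∠NST = 70.70° ✓; |ST| = 10.50 ✓; ∠STF = 59.10° ✓; |TF| = 23.40 ✗.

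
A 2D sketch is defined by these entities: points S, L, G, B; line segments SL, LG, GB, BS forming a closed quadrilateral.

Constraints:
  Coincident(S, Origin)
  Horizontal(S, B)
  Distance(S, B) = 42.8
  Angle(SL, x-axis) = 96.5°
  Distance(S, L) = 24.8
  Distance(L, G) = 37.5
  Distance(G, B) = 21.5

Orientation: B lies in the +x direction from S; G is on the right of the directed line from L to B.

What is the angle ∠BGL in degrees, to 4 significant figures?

120.5°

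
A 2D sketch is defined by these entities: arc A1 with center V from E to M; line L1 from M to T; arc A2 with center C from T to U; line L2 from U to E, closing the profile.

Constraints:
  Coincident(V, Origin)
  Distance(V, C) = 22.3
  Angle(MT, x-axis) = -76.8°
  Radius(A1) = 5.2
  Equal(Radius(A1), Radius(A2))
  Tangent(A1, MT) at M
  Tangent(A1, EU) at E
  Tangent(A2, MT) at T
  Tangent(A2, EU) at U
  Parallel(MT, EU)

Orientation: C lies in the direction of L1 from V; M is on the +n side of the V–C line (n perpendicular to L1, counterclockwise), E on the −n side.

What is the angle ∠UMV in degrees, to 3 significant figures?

65.0°

Tangency of A1 to both parallel lines with radius 5.2 puts M and E at V ± 5.2·n: M = (5.06, 1.19), E = (-5.06, -1.19). Equal radii place T and U the same way about C: T = C + 5.2·n = (10.2, -20.5), U = C − 5.2·n = (0.0296, -22.9). Then cos ∠UMV = MU·MV / (|MU||MV|), giving 65.0°.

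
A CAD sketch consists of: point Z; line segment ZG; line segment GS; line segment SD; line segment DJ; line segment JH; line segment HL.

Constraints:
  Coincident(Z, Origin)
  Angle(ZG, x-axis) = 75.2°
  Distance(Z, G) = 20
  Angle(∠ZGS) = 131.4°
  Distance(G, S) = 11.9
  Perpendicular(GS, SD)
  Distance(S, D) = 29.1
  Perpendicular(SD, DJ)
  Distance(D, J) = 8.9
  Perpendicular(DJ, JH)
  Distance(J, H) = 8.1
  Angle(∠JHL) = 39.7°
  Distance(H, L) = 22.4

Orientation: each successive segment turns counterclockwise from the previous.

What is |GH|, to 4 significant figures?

21.21

Z is at the origin; ZG runs at 75.2° with length 20.0, so G = (5.109, 19.34). ∠ZGS = 131.4° gives GS at 123.8° from the x-axis; with |GS| = 11.9, S = (-1.511, 29.23). GS ⟂ SD, so SD runs at -146.2°; with |SD| = 29.1, D = (-25.69, 13.04). SD is perpendicular to DJ, so DJ runs at -56.20°; with |DJ| = 8.9, J = (-20.74, 5.641). The perpendicularity gives JH at right angles to DJ, so JH runs at 33.80°; with |JH| = 8.1, H = (-14.01, 10.15). Then |GH| = |H − G| = 21.21.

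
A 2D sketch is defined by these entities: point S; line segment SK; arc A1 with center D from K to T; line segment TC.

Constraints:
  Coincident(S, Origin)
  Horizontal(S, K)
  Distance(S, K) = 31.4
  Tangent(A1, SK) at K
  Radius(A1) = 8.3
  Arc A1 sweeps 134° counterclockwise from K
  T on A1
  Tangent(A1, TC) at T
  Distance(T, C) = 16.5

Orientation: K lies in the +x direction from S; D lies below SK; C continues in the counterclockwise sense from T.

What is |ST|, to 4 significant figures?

29.06

S is at the origin; S and K share the same y with |SK| = 31.4 and K on the +x side, so K = (31.40, 0.000). A1 meets SK tangentially, so DK is at right angles to SK, so D = K + (0, -8.3) = (31.40, -8.300). On A1, K sits at bearing 90° from D; a 134° counterclockwise sweep puts T at bearing 224°, so T = D + 8.3·(cos 224°, sin 224°) = (25.43, -14.07). Then |ST| = |T − S| = 29.06.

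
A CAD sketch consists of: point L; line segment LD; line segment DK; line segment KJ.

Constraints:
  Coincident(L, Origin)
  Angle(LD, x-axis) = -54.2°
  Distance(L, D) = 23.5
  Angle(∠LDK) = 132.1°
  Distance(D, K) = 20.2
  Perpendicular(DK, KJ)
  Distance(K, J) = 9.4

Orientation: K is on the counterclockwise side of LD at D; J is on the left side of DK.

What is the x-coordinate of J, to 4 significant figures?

34.86

∠LDK = 132.1°, so DK runs at -54.2° + (180° − 132.1°) = -6.300° from the x-axis; with |DK| = 20.2, K = D + 20.2·(cos -6.300°, sin -6.300°) = (33.82, -21.28). DK ⟂ KJ; with |KJ| = 9.4 on the left of DK, J = K + 9.4·(0.1097, 0.9940) = (34.86, -11.93). So J.x = 34.86.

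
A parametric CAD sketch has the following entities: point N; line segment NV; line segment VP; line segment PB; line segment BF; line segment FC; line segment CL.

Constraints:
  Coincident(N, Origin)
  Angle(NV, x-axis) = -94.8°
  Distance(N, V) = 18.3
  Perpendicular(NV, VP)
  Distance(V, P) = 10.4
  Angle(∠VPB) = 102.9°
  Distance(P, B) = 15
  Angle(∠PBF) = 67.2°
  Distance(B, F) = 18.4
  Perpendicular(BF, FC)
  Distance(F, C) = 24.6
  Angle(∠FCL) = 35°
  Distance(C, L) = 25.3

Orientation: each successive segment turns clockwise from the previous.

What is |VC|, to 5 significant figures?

12.777

N is at the origin; NV runs at -94.8° with length 18.3, so V = (-1.5313, -18.236). NV ⟂ VP, so VP runs at 175.20°; with |VP| = 10.4, P = (-11.895, -17.366). ∠VPB = 102.9° gives PB at 98.100° from the x-axis; with |PB| = 15.0, B = (-14.008, -2.5152). ∠PBF = 67.2° gives BF at -14.700° from the x-axis; with |BF| = 18.4, F = (3.7894, -7.1844). BF is perpendicular to FC, so FC runs at -104.70°; with |FC| = 24.6, C = (-2.4531, -30.979). Then |VC| = |C − V| = 12.777.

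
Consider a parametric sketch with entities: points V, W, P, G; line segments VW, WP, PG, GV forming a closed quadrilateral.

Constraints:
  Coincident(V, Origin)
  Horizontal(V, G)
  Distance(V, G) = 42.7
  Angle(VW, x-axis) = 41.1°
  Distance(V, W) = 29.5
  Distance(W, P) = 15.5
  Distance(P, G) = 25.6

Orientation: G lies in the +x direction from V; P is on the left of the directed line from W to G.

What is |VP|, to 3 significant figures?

44.4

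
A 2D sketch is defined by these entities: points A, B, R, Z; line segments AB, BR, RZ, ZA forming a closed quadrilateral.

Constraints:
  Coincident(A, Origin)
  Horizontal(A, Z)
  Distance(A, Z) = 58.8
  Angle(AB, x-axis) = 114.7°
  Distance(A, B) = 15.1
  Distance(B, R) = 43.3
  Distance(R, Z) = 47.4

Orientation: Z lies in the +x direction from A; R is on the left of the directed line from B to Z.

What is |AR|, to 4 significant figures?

47.96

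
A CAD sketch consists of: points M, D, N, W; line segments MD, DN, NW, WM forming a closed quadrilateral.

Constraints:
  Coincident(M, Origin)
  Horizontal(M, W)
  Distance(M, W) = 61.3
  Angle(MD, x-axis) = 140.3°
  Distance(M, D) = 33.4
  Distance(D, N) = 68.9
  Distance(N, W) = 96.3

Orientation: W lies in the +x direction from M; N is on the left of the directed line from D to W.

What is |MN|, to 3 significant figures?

81.4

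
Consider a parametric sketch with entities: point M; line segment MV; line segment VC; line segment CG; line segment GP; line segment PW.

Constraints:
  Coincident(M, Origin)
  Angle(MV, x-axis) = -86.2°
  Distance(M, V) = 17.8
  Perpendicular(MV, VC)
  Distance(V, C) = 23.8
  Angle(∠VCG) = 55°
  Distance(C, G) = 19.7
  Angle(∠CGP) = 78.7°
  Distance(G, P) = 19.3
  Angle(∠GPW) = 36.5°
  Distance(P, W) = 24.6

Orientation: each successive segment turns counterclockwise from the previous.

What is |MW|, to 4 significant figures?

26.05

∠CGP = 78.7° gives GP at -129.9° from the x-axis; with |GP| = 19.3, P = (0.2033, -15.64). ∠GPW = 36.5° gives PW at 13.60° from the x-axis; with |PW| = 24.6, W = (24.11, -9.852). Then |MW| = |W − M| = 26.05.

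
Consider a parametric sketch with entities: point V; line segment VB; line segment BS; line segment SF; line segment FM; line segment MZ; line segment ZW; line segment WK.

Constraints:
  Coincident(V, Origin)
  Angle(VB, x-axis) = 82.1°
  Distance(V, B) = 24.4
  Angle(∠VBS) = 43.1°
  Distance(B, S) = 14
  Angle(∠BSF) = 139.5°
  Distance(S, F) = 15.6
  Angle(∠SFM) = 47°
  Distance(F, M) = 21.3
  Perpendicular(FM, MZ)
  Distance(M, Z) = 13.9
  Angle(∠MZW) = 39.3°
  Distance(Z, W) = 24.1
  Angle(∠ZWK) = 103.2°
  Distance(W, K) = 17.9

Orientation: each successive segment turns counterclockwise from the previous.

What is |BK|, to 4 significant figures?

32.84

∠MZW = 39.3° gives ZW at -96.80° from the x-axis; with |ZW| = 24.1, W = (-2.727, -0.7437). ∠ZWK = 103.2° gives WK at -20.00° from the x-axis; with |WK| = 17.9, K = (14.09, -6.866). Then |BK| = |K − B| = 32.84.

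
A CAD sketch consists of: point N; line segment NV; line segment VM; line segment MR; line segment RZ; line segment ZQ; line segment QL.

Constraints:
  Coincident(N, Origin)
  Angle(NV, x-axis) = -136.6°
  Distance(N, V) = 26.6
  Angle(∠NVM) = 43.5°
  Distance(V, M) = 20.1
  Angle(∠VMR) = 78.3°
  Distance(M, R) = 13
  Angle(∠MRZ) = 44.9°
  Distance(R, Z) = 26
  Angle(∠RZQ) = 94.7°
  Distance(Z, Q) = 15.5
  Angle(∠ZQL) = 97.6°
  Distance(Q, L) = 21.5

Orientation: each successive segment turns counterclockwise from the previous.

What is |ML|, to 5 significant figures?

11.244

∠RZQ = 94.7° gives ZQ at -38.000° from the x-axis; with |ZQ| = 15.5, Q = (-3.9014, -36.851). ∠ZQL = 97.6° gives QL at 44.400° from the x-axis; with |QL| = 21.5, L = (11.460, -21.808). Then |ML| = |L − M| = 11.244.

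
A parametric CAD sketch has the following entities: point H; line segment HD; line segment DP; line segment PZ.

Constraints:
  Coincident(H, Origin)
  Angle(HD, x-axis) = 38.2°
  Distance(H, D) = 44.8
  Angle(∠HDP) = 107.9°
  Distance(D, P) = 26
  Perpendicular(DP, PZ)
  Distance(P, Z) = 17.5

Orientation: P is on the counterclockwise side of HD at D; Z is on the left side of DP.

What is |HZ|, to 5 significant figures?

47.045

H is at the origin; HD runs at 38.2° with length 44.8, so D = 44.8·(cos 38.2°, sin 38.2°) = (35.206, 27.705). ∠HDP = 107.9°, so DP runs at 38.2° + (180° − 107.9°) = 110.30° from the x-axis; with |DP| = 26.0, P = D + 26.0·(cos 110.30°, sin 110.30°) = (26.186, 52.090). DP is perpendicular to PZ; with |PZ| = 17.5 on the left of DP, Z = P + 17.5·(-0.93789, -0.34694) = (9.7730, 46.018). Then |HZ| = |Z − H| = 47.045.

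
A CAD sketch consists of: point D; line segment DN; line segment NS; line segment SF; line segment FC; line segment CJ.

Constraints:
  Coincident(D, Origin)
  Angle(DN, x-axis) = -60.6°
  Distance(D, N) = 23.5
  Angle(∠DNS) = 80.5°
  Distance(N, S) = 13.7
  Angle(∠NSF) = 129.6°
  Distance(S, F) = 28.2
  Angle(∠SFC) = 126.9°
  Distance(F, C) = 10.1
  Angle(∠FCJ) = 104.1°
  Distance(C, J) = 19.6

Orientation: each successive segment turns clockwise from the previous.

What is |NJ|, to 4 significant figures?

33.21

∠SFC = 126.9° gives FC at 96.40° from the x-axis; with |FC| = 10.1, C = (-26.77, -0.7871). ∠FCJ = 104.1° gives CJ at 20.50° from the x-axis; with |CJ| = 19.6, J = (-8.411, 6.077). Then |NJ| = |J − N| = 33.21.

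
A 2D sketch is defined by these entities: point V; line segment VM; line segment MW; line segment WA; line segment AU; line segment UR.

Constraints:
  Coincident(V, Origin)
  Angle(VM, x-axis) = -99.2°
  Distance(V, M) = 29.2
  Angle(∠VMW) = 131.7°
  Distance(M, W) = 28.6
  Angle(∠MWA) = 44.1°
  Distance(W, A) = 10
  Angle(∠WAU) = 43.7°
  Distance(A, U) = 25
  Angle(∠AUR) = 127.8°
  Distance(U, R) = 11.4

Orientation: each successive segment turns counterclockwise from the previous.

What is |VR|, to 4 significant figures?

69.04

∠WAU = 43.7° gives AU at -138.7° from the x-axis; with |AU| = 25.0, U = (-4.541, -57.56). ∠AUR = 127.8° gives UR at -86.50° from the x-axis; with |UR| = 11.4, R = (-3.845, -68.94). Then |VR| = |R − V| = 69.04.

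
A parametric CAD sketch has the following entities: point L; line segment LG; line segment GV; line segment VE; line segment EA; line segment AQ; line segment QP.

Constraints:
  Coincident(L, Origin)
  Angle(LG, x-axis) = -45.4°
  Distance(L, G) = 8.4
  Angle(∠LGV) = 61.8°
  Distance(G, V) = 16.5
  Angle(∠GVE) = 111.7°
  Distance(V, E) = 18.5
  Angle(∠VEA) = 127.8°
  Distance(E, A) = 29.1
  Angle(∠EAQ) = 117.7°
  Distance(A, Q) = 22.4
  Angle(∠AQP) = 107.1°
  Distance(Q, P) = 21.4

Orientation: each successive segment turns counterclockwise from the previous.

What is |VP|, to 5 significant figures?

41.036

∠EAQ = 117.7° gives AQ at -104.40° from the x-axis; with |AQ| = 22.4, Q = (-37.510, -6.9923). ∠AQP = 107.1° gives QP at -31.500° from the x-axis; with |QP| = 21.4, P = (-19.264, -18.174). Then |VP| = |P − V| = 41.036.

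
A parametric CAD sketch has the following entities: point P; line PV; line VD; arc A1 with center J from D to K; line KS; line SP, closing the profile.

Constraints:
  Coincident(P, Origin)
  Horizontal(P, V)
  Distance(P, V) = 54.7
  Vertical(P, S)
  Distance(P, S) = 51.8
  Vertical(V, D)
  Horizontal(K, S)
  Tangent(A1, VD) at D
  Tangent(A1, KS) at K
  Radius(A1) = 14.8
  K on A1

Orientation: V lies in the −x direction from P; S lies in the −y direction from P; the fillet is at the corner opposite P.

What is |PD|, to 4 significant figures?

66.04

P is at the origin; P and V share the same y with |PV| = 54.7 and V on the −x side, so V = (-54.70, 0.000). PS is vertical with |PS| = 51.8 and S on the −y side, so S = (0.000, -51.80). The virtual corner opposite P is at (-54.70, -51.80). Tangency of A1 to VD means the radius JD is perpendicular to VD and the tangent condition forces JK to be normal to KS, with radius 14.8, so the center J sits 14.8 in from both sides at J = (-39.90, -37.00). That places the tangent points at D = (-54.70, -37.00) on VD and K = (-39.90, -51.80) on KS. Then |PD| = |D − P| = 66.04.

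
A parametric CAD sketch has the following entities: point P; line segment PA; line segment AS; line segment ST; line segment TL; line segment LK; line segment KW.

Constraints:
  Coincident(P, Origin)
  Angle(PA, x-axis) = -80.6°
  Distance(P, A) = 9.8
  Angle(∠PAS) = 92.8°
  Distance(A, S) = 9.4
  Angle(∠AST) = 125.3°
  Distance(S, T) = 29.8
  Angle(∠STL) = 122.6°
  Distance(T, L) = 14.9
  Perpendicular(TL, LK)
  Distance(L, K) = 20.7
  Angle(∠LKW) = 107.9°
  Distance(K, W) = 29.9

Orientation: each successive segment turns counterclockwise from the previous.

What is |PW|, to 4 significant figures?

10.31

P is at the origin; PA runs at -80.6° with length 9.8, so A = (1.601, -9.668). ∠PAS = 92.8° gives AS at 6.600° from the x-axis; with |AS| = 9.4, S = (10.94, -8.588). ∠AST = 125.3° gives ST at 61.30° from the x-axis; with |ST| = 29.8, T = (25.25, 17.55). ∠STL = 122.6° gives TL at 118.7° from the x-axis; with |TL| = 14.9, L = (18.09, 30.62). TL is perpendicular to LK, so LK runs at -151.3°; with |LK| = 20.7, K = (-0.06330, 20.68). ∠LKW = 107.9° gives KW at -79.20° from the x-axis; with |KW| = 29.9, W = (5.539, -8.691). Then |PW| = |W − P| = 10.31.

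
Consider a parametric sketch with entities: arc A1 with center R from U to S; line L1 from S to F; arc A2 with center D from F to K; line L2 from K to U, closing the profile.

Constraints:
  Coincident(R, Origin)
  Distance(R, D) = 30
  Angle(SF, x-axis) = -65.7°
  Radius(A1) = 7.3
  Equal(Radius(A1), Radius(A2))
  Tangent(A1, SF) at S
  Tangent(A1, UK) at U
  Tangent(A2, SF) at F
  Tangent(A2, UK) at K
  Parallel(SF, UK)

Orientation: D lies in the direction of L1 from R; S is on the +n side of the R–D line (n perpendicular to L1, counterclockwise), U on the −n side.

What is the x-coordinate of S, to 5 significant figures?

6.6532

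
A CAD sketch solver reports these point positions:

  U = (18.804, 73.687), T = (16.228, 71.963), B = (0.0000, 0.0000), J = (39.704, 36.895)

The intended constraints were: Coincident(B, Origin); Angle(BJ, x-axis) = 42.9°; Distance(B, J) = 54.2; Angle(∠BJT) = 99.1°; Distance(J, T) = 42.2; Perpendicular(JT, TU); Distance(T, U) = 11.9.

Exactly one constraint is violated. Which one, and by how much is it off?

Distance(T, U) = 11.9 — off by 8.80.

B = (0.00, 0.00) ✓; BJ at 42.90° ✓; |BJ| = 54.20 ✓; ∠BJT = 99.10° ✓; |JT| = 42.20 ✓; ∠(JT, TU) = 90.01° ✓; |TU| = 3.100 ✗.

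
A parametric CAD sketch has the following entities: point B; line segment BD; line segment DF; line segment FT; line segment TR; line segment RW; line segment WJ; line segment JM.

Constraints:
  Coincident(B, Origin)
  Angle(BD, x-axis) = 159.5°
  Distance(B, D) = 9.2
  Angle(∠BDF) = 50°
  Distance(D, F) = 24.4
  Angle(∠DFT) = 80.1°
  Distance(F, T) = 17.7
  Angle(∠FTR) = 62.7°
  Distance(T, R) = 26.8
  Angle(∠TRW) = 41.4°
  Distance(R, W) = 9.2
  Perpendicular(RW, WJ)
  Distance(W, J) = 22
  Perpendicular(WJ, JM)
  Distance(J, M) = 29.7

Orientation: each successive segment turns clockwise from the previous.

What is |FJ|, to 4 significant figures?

26.29

B is at the origin; BD runs at 159.5° with length 9.2, so D = (-8.617, 3.222). ∠BDF = 50.0° gives DF at 29.50° from the x-axis; with |DF| = 24.4, F = (12.62, 15.24). ∠DFT = 80.1° gives FT at -70.40° from the x-axis; with |FT| = 17.7, T = (18.56, -1.437). ∠FTR = 62.7° gives TR at 172.3° from the x-axis; with |TR| = 26.8, R = (-8.002, 2.153). ∠TRW = 41.4° gives RW at 33.70° from the x-axis; with |RW| = 9.2, W = (-0.3476, 7.258). RW ⟂ WJ, so WJ runs at -56.30°; with |WJ| = 22.0, J = (11.86, -11.04). Then |FJ| = |J − F| = 26.29.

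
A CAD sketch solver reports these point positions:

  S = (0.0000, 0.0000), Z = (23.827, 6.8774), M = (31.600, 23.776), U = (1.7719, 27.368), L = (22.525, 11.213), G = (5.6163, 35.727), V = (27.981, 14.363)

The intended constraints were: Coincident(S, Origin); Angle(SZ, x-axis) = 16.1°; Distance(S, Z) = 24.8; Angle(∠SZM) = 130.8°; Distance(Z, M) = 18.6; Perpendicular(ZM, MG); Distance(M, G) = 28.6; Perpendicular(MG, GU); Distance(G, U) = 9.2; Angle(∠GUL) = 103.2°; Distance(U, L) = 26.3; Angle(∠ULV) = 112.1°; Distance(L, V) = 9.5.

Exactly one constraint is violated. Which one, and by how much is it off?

Distance(L, V) = 9.5 — off by 3.20.

S = (0.00, 0.00) ✓; SZ at 16.10° ✓; |SZ| = 24.80 ✓; ∠SZM = 130.8° ✓; |ZM| = 18.60 ✓; ∠(ZM, MG) = 90.00° ✓; |MG| = 28.60 ✓; ∠(MG, GU) = 90.00° ✓; |GU| = 9.201 ✓; ∠GUL = 103.2° ✓; |UL| = 26.30 ✓; ∠ULV = 112.1° ✓; |LV| = 6.300 ✗.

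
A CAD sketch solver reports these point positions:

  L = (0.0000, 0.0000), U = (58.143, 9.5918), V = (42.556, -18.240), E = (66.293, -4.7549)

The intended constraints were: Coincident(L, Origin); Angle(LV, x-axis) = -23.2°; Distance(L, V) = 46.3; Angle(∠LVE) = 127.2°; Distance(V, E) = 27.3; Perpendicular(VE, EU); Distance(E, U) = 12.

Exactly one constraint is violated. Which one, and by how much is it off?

Distance(E, U) = 12 — off by 4.50.

L = (0.00, 0.00) ✓; LV at -23.20° ✓; |LV| = 46.30 ✓; ∠LVE = 127.2° ✓; |VE| = 27.30 ✓; ∠(VE, EU) = 90.00° ✓; |EU| = 16.50 ✗.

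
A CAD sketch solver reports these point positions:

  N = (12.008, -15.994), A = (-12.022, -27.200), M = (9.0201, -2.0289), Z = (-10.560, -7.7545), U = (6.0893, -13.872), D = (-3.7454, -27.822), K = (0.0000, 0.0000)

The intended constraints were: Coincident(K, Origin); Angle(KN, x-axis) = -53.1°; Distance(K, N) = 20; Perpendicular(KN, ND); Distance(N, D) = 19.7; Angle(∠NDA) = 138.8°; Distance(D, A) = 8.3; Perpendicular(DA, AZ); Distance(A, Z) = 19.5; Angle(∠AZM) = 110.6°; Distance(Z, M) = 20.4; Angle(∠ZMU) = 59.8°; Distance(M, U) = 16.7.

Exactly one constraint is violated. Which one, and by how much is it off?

Distance(M, U) = 16.7 — off by 4.50.

K = (0.00, 0.00) ✓; KN at -53.10° ✓; |KN| = 20.00 ✓; ∠(KN, ND) = 90.00° ✓; |ND| = 19.70 ✓; ∠NDA = 138.8° ✓; |DA| = 8.300 ✓; ∠(DA, AZ) = 90.00° ✓; |AZ| = 19.50 ✓; ∠AZM = 110.6° ✓; |ZM| = 20.40 ✓; ∠ZMU = 59.80° ✓; |MU| = 12.20 ✗.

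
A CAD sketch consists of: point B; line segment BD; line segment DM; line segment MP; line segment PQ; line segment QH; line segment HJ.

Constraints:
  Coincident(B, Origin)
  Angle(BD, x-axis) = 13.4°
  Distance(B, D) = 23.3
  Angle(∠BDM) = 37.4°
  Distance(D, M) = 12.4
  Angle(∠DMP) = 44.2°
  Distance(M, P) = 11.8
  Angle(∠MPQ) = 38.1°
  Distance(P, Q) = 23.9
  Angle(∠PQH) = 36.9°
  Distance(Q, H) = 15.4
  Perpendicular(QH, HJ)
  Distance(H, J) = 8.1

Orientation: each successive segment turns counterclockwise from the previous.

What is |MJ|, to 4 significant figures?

5.190

∠PQH = 36.9° gives QH at -143.2° from the x-axis; with |QH| = 15.4, H = (10.10, 13.20). The perpendicularity gives HJ at right angles to QH, so HJ runs at -53.20°; with |HJ| = 8.1, J = (14.95, 6.716). Then |MJ| = |J − M| = 5.190.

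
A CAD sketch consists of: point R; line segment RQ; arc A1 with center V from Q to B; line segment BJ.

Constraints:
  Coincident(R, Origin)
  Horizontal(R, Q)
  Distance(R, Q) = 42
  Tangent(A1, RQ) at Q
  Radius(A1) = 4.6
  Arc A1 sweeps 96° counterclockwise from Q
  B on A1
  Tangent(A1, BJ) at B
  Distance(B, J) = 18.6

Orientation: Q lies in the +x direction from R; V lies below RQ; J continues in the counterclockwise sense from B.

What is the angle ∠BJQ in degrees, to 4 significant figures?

12.37°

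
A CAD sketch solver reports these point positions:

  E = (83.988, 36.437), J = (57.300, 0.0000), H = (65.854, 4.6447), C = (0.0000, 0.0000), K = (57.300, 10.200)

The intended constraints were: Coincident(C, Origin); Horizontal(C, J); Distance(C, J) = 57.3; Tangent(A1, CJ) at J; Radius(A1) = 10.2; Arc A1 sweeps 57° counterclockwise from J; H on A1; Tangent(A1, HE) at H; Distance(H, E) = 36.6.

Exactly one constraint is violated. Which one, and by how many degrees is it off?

Tangent(A1, HE) at H — off by 3.30°.

C = (0.00, 0.00) ✓; C.y = 0.00, J.y = 0.00 ✓; |CJ| = 57.30 ✓; ∠(KJ, JC) = 90.00° ✓; |KJ| = 10.20 ✓; bearing(K→H) − bearing(K→J) = 57.00° ✓; |KH| = 10.20 ✓; ∠(KH, HE) = 86.70° ✗; |HE| = 36.60 ✓.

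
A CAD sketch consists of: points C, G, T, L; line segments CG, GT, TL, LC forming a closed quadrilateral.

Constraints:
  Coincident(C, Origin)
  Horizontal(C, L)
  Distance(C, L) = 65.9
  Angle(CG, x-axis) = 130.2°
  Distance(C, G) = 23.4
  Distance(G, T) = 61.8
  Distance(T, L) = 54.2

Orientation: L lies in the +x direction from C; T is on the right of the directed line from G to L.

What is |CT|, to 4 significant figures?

38.47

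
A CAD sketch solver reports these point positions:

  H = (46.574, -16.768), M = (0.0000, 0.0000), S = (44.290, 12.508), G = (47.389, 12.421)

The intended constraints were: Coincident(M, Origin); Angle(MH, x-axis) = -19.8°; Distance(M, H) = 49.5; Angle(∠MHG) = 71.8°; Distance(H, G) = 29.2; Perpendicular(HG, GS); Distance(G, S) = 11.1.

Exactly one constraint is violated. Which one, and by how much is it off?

Distance(G, S) = 11.1 — off by 8.00.

M = (0.00, 0.00) ✓; MH at -19.80° ✓; |MH| = 49.50 ✓; ∠MHG = 71.80° ✓; |HG| = 29.20 ✓; ∠(HG, GS) = 89.99° ✓; |GS| = 3.100 ✗.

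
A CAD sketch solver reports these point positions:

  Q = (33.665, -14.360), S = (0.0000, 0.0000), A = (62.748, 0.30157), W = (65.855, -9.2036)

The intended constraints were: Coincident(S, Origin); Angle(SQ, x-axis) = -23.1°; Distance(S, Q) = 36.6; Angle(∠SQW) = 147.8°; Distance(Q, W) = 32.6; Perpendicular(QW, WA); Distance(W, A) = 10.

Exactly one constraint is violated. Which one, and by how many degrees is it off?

Perpendicular(QW, WA) — off by 9.00°.

S = (0.00, 0.00) ✓; SQ at -23.10° ✓; |SQ| = 36.60 ✓; ∠SQW = 147.8° ✓; |QW| = 32.60 ✓; ∠(QW, WA) = 99.00° ✗; |WA| = 10.00 ✓.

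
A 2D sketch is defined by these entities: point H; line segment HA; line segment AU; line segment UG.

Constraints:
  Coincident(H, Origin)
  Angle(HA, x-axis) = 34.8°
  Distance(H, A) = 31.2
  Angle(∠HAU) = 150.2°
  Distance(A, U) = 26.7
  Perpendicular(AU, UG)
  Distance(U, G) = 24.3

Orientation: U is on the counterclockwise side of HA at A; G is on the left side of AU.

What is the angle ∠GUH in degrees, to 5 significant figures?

73.915°

H is at the origin; HA runs at 34.8° with length 31.2, so A = 31.2·(cos 34.8°, sin 34.8°) = (25.620, 17.806). ∠HAU = 150.2°, so AU runs at 34.8° + (180° − 150.2°) = 64.600° from the x-axis; with |AU| = 26.7, U = A + 26.7·(cos 64.600°, sin 64.600°) = (37.072, 41.925). AU ⟂ UG; with |UG| = 24.3 on the left of AU, G = U + 24.3·(-0.90334, 0.42894) = (15.121, 52.348). Then cos ∠GUH = UG·UH / (|UG||UH|), giving 73.915°.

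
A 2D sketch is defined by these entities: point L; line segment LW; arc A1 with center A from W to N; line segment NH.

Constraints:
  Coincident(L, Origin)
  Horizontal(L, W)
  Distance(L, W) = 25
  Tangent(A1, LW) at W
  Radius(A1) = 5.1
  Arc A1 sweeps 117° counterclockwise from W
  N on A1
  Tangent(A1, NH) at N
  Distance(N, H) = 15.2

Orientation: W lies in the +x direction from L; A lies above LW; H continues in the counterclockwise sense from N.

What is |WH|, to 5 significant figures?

21.091

On A1, W sits at bearing -90° from A; a 117° counterclockwise sweep puts N at bearing 27°, so N = A + 5.1·(cos 27°, sin 27°) = (29.544, 7.4154). A1 meets NH tangentially, so AN is at right angles to NH, so NH runs along (−sin 27°, cos 27°); with |NH| = 15.2, H = (22.643, 20.959). Then |WH| = |H − W| = 21.091.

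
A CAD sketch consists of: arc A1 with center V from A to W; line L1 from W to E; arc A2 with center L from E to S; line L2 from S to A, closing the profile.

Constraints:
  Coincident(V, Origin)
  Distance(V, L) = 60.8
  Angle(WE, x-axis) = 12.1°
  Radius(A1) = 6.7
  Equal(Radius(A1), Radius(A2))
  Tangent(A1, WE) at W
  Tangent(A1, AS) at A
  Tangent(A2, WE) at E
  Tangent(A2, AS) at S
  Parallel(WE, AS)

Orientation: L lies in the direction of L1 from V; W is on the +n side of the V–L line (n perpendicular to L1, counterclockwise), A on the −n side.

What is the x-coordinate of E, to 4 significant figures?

58.04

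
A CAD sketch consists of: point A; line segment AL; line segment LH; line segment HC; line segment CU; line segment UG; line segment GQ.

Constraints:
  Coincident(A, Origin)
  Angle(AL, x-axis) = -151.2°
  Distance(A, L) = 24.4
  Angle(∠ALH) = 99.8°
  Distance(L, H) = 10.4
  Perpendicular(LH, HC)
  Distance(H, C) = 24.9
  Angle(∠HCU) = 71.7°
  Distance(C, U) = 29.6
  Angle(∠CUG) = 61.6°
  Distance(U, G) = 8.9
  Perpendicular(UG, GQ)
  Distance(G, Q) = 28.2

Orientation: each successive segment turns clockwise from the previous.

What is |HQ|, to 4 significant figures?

30.11

A is at the origin; AL runs at -151.2° with length 24.4, so L = (-21.38, -11.75). ∠ALH = 99.8° gives LH at 128.6° from the x-axis; with |LH| = 10.4, H = (-27.87, -3.627). LH ⟂ HC, so HC runs at 38.60°; with |HC| = 24.9, C = (-8.410, 11.91). ∠HCU = 71.7° gives CU at -69.70° from the x-axis; with |CU| = 29.6, U = (1.859, -15.85). ∠CUG = 61.6° gives UG at 171.9° from the x-axis; with |UG| = 8.9, G = (-6.952, -14.60). UG ⟂ GQ, so GQ runs at 81.90°; with |GQ| = 28.2, Q = (-2.979, 13.32). Then |HQ| = |Q − H| = 30.11.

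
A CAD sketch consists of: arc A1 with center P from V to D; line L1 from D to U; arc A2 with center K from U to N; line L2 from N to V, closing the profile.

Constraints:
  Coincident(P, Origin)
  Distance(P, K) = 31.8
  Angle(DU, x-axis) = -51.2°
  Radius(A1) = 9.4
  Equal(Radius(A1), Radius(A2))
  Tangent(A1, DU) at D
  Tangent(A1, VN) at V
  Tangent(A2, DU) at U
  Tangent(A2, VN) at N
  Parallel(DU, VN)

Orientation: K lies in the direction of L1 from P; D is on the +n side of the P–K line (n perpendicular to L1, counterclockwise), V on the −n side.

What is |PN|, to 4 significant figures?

33.16

The slot axis is L1's direction at -51.2°, so u = (cos -51.2°, sin -51.2°) = (0.6266, -0.7793) and n = (−sin -51.2°, cos -51.2°) = (0.7793, 0.6266). P is at the origin and K lies 31.8 along u from P, so K = 31.8·u = (19.93, -24.78). Tangency of A1 to both parallel lines with radius 9.4 puts D and V at P ± 9.4·n: D = (7.326, 5.890), V = (-7.326, -5.890). Equal radii place U and N the same way about K: U = K + 9.4·n = (27.25, -18.89), N = K − 9.4·n = (12.60, -30.67). Then |PN| = |N − P| = 33.16.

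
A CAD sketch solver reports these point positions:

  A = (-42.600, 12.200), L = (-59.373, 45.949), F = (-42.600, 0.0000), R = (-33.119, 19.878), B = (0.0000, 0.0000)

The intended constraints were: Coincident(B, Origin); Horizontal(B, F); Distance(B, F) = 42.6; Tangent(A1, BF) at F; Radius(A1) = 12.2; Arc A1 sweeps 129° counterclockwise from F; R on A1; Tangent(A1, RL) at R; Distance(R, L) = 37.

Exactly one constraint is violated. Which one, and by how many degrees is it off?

Tangent(A1, RL) at R — off by 6.20°.

B = (0.00, 0.00) ✓; B.y = 0.00, F.y = 0.00 ✓; |BF| = 42.60 ✓; ∠(AF, FB) = 90.00° ✓; |AF| = 12.20 ✓; bearing(A→R) − bearing(A→F) = 129.0° ✓; |AR| = 12.20 ✓; ∠(AR, RL) = 83.80° ✗; |RL| = 37.00 ✓.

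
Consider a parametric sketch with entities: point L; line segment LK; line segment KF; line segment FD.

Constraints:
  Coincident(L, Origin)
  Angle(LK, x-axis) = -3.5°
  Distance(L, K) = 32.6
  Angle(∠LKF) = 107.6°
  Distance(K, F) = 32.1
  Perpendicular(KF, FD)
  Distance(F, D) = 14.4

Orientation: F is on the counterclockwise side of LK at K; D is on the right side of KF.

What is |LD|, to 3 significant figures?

61.9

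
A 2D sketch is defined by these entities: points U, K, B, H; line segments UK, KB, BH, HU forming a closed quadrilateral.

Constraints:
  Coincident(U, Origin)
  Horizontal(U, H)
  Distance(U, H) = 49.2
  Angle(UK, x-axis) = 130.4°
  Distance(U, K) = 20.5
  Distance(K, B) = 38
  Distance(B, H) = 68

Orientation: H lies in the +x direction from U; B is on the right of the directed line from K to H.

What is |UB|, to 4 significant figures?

26.93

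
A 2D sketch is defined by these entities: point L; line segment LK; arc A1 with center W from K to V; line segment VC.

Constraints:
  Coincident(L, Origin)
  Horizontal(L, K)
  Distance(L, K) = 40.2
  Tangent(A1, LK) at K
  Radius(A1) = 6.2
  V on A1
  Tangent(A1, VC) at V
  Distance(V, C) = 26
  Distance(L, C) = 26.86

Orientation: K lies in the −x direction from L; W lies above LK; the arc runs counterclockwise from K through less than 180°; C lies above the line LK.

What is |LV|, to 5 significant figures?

35.834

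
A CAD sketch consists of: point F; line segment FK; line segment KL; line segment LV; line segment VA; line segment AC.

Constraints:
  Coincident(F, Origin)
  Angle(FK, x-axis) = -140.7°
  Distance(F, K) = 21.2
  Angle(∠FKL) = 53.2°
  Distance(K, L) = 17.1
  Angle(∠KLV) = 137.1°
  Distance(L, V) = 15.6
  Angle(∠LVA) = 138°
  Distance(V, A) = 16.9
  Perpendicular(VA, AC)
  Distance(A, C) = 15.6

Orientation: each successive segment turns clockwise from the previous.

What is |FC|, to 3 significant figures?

12.0

F is at the origin; FK runs at -140.7° with length 21.2, so K = (-16.4, -13.4). ∠FKL = 53.2° gives KL at 92.5° from the x-axis; with |KL| = 17.1, L = (-17.2, 3.66). ∠KLV = 137.1° gives LV at 49.6° from the x-axis; with |LV| = 15.6, V = (-7.04, 15.5). ∠LVA = 138.0° gives VA at 7.60° from the x-axis; with |VA| = 16.9, A = (9.71, 17.8). VA is perpendicular to AC, so AC runs at -82.4°; with |AC| = 15.6, C = (11.8, 2.31). Then |FC| = |C − F| = 12.0.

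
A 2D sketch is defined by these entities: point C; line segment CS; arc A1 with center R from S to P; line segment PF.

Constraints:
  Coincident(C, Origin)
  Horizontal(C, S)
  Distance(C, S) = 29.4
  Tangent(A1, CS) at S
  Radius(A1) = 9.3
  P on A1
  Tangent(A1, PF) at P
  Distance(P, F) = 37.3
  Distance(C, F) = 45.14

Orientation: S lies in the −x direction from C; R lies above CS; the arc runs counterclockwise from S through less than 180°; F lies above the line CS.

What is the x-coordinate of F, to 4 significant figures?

-11.92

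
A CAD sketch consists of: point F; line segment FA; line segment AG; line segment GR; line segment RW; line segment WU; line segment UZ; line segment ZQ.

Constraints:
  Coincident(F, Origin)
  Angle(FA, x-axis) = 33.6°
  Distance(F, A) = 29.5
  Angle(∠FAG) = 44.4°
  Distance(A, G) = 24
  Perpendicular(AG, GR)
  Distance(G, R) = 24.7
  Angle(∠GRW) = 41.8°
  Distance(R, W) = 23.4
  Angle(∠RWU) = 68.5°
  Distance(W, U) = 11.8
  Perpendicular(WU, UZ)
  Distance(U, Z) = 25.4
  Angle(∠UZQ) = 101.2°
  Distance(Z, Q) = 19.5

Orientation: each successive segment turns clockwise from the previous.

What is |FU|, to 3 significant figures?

17.6

F is at the origin; FA runs at 33.6° with length 29.5, so A = (24.6, 16.3). ∠FAG = 44.4° gives AG at -102° from the x-axis; with |AG| = 24.0, G = (19.6, -7.15). AG ⟂ GR, so GR runs at 168°; with |GR| = 24.7, R = (-4.58, -2.02). ∠GRW = 41.8° gives RW at 29.8° from the x-axis; with |RW| = 23.4, W = (15.7, 9.61). ∠RWU = 68.5° gives WU at -81.7° from the x-axis; with |WU| = 11.8, U = (17.4, -2.06). Then |FU| = |U − F| = 17.6.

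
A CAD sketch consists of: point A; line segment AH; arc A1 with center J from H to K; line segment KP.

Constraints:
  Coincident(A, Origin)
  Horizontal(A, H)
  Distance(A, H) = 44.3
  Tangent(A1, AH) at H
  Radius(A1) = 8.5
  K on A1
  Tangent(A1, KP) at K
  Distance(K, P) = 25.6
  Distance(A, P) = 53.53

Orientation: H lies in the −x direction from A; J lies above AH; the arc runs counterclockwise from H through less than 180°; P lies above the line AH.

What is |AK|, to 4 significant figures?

37.28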